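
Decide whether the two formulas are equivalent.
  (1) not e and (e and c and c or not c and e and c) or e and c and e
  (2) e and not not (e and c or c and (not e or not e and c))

E1: not e and (e and c and c or not c and e and c) or e and c and e
    = not e and e and c or e and c and e   (distribution)
    = e and c   (distribution)
E2: e and not not (e and c or c and (not e or not e and c))
    = e and not not (e and c or c and not e)   (absorption)
    = e and not not c   (distribution)
    = e and c   (double negation)
Both reduce to e and c, so they are equivalent.

Yes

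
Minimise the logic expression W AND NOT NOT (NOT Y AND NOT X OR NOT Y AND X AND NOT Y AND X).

W AND NOT NOT (NOT Y AND NOT X OR NOT Y AND X AND NOT Y AND X)
= W AND NOT NOT (NOT Y AND NOT X OR NOT Y AND X)   (idempotence)
= W AND (NOT Y AND NOT X OR NOT Y AND X)   (double negation)
= W AND NOT Y   (distribution)

W AND NOT Y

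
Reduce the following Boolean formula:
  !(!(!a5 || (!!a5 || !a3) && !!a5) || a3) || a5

!(!(!a5 || (!!a5 || !a3) && !!a5) || a3) || a5
= !(!(!a5 || !!a5) || a3) || a5
= !(a5 && !a5 || a3) || a5
= !a3 || a5

!a3 || a5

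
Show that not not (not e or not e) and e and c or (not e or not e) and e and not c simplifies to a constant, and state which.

False

not not (not e or not e) and e and c or (not e or not e) and e and not c
= (not e or not e) and e and c or (not e or not e) and e and not c
= (not e or not e) and e
= not e and e
= False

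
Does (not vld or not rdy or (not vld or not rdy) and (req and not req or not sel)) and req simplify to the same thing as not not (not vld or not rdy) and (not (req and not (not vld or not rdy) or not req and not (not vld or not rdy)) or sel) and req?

Yes

E1: (not vld or not rdy or (not vld or not rdy) and (req and not req or not sel)) and req
    = (not vld or not rdy or (not vld or not rdy) and not sel) and req
    = (not vld or not rdy) and req
E2: not not (not vld or not rdy) and (not (req and not (not vld or not rdy) or not req and not (not vld or not rdy)) or sel) and req
    = not not (not vld or not rdy) and (not not (not vld or not rdy) or sel) and req
    = not not (not vld or not rdy) and req
    = (not vld or not rdy) and req
Both reduce to (not vld or not rdy) and req, so they are equivalent.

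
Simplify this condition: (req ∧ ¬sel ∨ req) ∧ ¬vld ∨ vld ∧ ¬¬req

(req ∧ ¬sel ∨ req) ∧ ¬vld ∨ vld ∧ ¬¬req
= (req ∧ ¬sel ∨ req) ∧ ¬vld ∨ vld ∧ req   [double negation]
= req ∧ ¬vld ∨ vld ∧ req   [absorption]
= req   [distribution]

req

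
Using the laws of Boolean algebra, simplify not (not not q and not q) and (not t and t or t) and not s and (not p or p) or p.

t and not s or p

not (not not q and not q) and (not t and t or t) and not s and (not p or p) or p
= not (not not q and not q) and (not t and t or t) and not s or p   — complement / identity
= (not q or q) and (not t and t or t) and not s or p   — De Morgan
= (not q or q) and t and not s or p   — complement / identity
= t and not s or p   — complement / identity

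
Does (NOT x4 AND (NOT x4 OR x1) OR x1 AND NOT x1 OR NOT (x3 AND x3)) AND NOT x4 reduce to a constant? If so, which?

no

(NOT x4 AND (NOT x4 OR x1) OR x1 AND NOT x1 OR NOT (x3 AND x3)) AND NOT x4
= (NOT x4 OR x1 AND NOT x1 OR NOT (x3 AND x3)) AND NOT x4
= (NOT x4 OR NOT (x3 AND x3)) AND NOT x4
= (NOT x4 OR NOT x3) AND NOT x4
= NOT x4
This depends on x4, so it is not a constant.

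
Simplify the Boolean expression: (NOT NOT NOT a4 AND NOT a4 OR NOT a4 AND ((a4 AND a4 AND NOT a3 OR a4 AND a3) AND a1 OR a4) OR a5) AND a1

(NOT NOT NOT a4 AND NOT a4 OR NOT a4 AND ((a4 AND a4 AND NOT a3 OR a4 AND a3) AND a1 OR a4) OR a5) AND a1
= (NOT a4 AND NOT a4 OR NOT a4 AND ((a4 AND a4 AND NOT a3 OR a4 AND a3) AND a1 OR a4) OR a5) AND a1   [double negation]
= (NOT a4 AND NOT a4 OR NOT a4 AND ((a4 AND NOT a3 OR a4 AND a3) AND a1 OR a4) OR a5) AND a1   [idempotence]
= (NOT a4 AND NOT a4 OR NOT a4 AND (a4 AND a1 OR a4) OR a5) AND a1   [distribution]
= (NOT a4 AND NOT a4 OR NOT a4 AND a4 OR a5) AND a1   [absorption]
= (NOT a4 OR a5) AND a1   [distribution]

(NOT a4 OR a5) AND a1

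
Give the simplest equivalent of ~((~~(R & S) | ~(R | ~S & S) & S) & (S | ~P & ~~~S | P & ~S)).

~((~~(R & S) | ~(R | ~S & S) & S) & (S | ~P & ~~~S | P & ~S))
= ~((~~(R & S) | ~(R | ~S & S) & S) & (S | ~P & ~S | P & ~S))   (double negation)
= ~((~~(R & S) | ~(R | ~S & S) & S) & (S | ~S))   (distribution)
= ~(~~(R & S) | ~(R | ~S & S) & S)   (complement / identity)
= ~(R & S | ~(R | ~S & S) & S)   (double negation)
= ~(R & S | ~R & S)   (complement / identity)
= ~S   (distribution)

~S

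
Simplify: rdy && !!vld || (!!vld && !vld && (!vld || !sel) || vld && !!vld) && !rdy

rdy && !!vld || (!!vld && !vld && (!vld || !sel) || vld && !!vld) && !rdy
= rdy && !!vld || (!!vld && !vld || vld && !!vld) && !rdy   [absorption]
= rdy && !!vld || !!vld && !rdy   [distribution]
= !!vld   [distribution]
= vld   [double negation]

vld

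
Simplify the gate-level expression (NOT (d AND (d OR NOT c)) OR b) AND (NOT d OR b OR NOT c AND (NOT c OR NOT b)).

NOT d OR b

(NOT (d AND (d OR NOT c)) OR b) AND (NOT d OR b OR NOT c AND (NOT c OR NOT b))
= (NOT (d AND (d OR NOT c)) OR b) AND (NOT d OR b OR NOT c)   — absorption
= (NOT d OR b) AND (NOT d OR b OR NOT c)   — absorption
= NOT d OR b   — absorption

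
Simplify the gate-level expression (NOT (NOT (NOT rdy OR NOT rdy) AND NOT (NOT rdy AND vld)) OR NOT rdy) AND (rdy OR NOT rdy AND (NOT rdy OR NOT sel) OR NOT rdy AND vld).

(NOT (NOT (NOT rdy OR NOT rdy) AND NOT (NOT rdy AND vld)) OR NOT rdy) AND (rdy OR NOT rdy AND (NOT rdy OR NOT sel) OR NOT rdy AND vld)
= (NOT rdy OR NOT rdy OR NOT rdy AND vld OR NOT rdy) AND (rdy OR NOT rdy AND (NOT rdy OR NOT sel) OR NOT rdy AND vld)   — De Morgan
= (NOT rdy OR NOT rdy OR NOT rdy AND vld OR NOT rdy) AND (rdy OR NOT rdy OR NOT rdy AND vld)   — absorption
= (NOT rdy OR NOT rdy AND vld OR NOT rdy) AND (rdy OR NOT rdy OR NOT rdy AND vld)   — idempotence
= NOT rdy OR NOT rdy AND vld OR NOT rdy AND rdy   — distribution
= NOT rdy OR NOT rdy AND rdy   — absorption
= NOT rdy   — complement / identity

NOT rdy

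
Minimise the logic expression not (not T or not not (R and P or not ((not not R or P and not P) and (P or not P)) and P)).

T and not P

not (not T or not not (R and P or not ((not not R or P and not P) and (P or not P)) and P))
= not (not T or not not (R and P or not ((R or P and not P) and (P or not P)) and P))   (double negation)
= not (not T or not not (R and P or not (R and (P or not P)) and P))   (complement / identity)
= T and not (R and P or not (R and (P or not P)) and P)   (De Morgan)
= T and not (R and P or not R and P)   (complement / identity)
= T and not P   (distribution)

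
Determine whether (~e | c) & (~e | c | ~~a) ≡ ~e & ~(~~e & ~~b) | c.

Yes

E1: (~e | c) & (~e | c | ~~a)
    = (~e | c) & (~e | c | a)   — double negation
    = ~e | c   — absorption
E2: ~e & ~(~~e & ~~b) | c
    = ~e & (~e | ~b) | c   — De Morgan
    = ~e | c   — absorption
Both reduce to ~e | c, so they are equivalent.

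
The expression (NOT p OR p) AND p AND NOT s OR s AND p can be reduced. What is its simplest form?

(NOT p OR p) AND p AND NOT s OR s AND p
= p AND NOT s OR s AND p   — complement / identity
= p AND (NOT s OR s)   — distribution
= p   — complement / identity

p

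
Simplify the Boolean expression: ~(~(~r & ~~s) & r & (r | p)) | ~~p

~r | p

~(~(~r & ~~s) & r & (r | p)) | ~~p
= ~((r | ~s) & r & (r | p)) | ~~p
= ~((r | ~s) & r) | ~~p
= ~r | ~~p
= ~r | p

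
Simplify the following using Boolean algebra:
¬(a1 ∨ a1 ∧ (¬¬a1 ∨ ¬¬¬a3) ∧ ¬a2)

¬(a1 ∨ a1 ∧ (¬¬a1 ∨ ¬¬¬a3) ∧ ¬a2)
= ¬(a1 ∨ a1 ∧ (¬¬a1 ∨ ¬a3) ∧ ¬a2)   [double negation]
= ¬(a1 ∨ a1 ∧ (a1 ∨ ¬a3) ∧ ¬a2)   [double negation]
= ¬(a1 ∨ a1 ∧ ¬a2)   [absorption]
= ¬a1   [absorption]

¬a1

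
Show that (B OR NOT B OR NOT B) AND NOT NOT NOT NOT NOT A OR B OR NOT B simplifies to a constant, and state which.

TRUE

(B OR NOT B OR NOT B) AND NOT NOT NOT NOT NOT A OR B OR NOT B
= (B OR NOT B OR NOT B) AND NOT NOT NOT A OR B OR NOT B   (double negation)
= (B OR NOT B) AND NOT NOT NOT A OR B OR NOT B   (idempotence)
= (B OR NOT B) AND NOT A OR B OR NOT B   (double negation)
= B OR NOT B   (absorption)
= TRUE   (complement)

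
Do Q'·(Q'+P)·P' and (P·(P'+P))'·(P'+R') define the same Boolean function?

No

E1: Q'·(Q'+P)·P'
    = Q'·P'   — absorption
E2: (P·(P'+P))'·(P'+R')
    = P'·(P'+R')   — complement / identity
    = P'   — absorption
These differ: at P=0, Q=1, R=0, E1 = 0 but E2 = 1.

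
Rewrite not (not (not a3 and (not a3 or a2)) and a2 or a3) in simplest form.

not (not (not a3 and (not a3 or a2)) and a2 or a3)
= not (not not a3 and a2 or a3)   [absorption]
= not (a3 and a2 or a3)   [double negation]
= not a3   [absorption]

not a3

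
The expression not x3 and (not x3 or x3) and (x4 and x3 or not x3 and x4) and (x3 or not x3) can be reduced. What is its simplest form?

not x3 and x4

not x3 and (not x3 or x3) and (x4 and x3 or not x3 and x4) and (x3 or not x3)
= not x3 and (not x3 or x3) and x4 and (x3 or not x3)   [distribution]
= not x3 and x4 and (x3 or not x3)   [complement / identity]
= not x3 and x4   [complement / identity]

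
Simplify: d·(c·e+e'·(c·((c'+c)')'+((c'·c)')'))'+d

d

d·(c·e+e'·(c·((c'+c)')'+((c'·c)')'))'+d
= d·(c·e+e'·(c·(c'+c)+((c'·c)')'))'+d   [double negation]
= d·(c·e+e'·(c·(c'+c)+c'·c))'+d   [double negation]
= d·(c·e+e'·c·(c'+c))'+d   [complement / identity]
= d·(c·e+e'·c)'+d   [complement / identity]
= d·c'+d   [distribution]
= d   [absorption]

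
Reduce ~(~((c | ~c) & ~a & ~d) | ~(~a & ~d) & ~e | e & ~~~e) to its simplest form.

~(~((c | ~c) & ~a & ~d) | ~(~a & ~d) & ~e | e & ~~~e)
= ~(~(~a & ~d) | ~(~a & ~d) & ~e | e & ~~~e)
= ~(~(~a & ~d) | ~(~a & ~d) & ~e | e & ~e)
= ~(~(~a & ~d) | e & ~e)
= ~~(~a & ~d)
= ~a & ~d

~a & ~d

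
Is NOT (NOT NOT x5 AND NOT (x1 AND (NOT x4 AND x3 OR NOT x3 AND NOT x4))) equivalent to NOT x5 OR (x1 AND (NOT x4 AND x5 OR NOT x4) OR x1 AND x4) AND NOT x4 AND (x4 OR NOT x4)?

E1: NOT (NOT NOT x5 AND NOT (x1 AND (NOT x4 AND x3 OR NOT x3 AND NOT x4)))
    = NOT (NOT NOT x5 AND NOT (x1 AND NOT x4))   [distribution]
    = NOT x5 OR x1 AND NOT x4   [De Morgan]
E2: NOT x5 OR (x1 AND (NOT x4 AND x5 OR NOT x4) OR x1 AND x4) AND NOT x4 AND (x4 OR NOT x4)
    = NOT x5 OR (x1 AND NOT x4 OR x1 AND x4) AND NOT x4 AND (x4 OR NOT x4)   [absorption]
    = NOT x5 OR x1 AND NOT x4 AND (x4 OR NOT x4)   [distribution]
    = NOT x5 OR x1 AND NOT x4   [complement / identity]
Both reduce to NOT x5 OR x1 AND NOT x4, so they are equivalent.

Yes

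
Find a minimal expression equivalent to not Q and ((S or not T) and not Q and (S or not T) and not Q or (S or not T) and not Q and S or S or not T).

not Q and (S or not T)

not Q and ((S or not T) and not Q and (S or not T) and not Q or (S or not T) and not Q and S or S or not T)
= not Q and (((S or not T) and not Q or S) and (S or not T) and not Q or S or not T)   [distribution]
= not Q and ((S or not T) and not Q or S or not T)   [absorption]
= not Q and (S or not T)   [absorption]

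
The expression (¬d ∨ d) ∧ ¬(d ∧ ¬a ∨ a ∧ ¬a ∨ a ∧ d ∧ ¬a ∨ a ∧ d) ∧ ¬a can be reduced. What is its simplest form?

¬d ∧ ¬a

(¬d ∨ d) ∧ ¬(d ∧ ¬a ∨ a ∧ ¬a ∨ a ∧ d ∧ ¬a ∨ a ∧ d) ∧ ¬a
= (¬d ∨ d) ∧ ¬(d ∧ ¬a ∨ a ∧ ¬a ∨ a ∧ d) ∧ ¬a   (absorption)
= (¬d ∨ d) ∧ ¬(d ∧ ¬a ∨ a ∧ d) ∧ ¬a   (complement / identity)
= ¬(d ∧ ¬a ∨ a ∧ d) ∧ ¬a   (complement / identity)
= ¬d ∧ ¬a   (distribution)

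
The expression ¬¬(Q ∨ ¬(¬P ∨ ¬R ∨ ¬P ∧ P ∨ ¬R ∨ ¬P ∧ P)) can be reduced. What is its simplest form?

¬¬(Q ∨ ¬(¬P ∨ ¬R ∨ ¬P ∧ P ∨ ¬R ∨ ¬P ∧ P))
= Q ∨ ¬(¬P ∨ ¬R ∨ ¬P ∧ P ∨ ¬R ∨ ¬P ∧ P)   — double negation
= Q ∨ ¬(¬P ∨ ¬R ∨ ¬P ∧ P)   — idempotence
= Q ∨ ¬(¬P ∨ ¬R)   — complement / identity
= Q ∨ P ∧ R   — De Morgan

Q ∨ P ∧ R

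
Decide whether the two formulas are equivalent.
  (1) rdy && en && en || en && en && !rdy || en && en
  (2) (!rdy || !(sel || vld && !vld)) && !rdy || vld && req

E1: rdy && en && en || en && en && !rdy || en && en
    = en && en || en && en   [distribution]
    = en && en   [idempotence]
    = en   [idempotence]
E2: (!rdy || !(sel || vld && !vld)) && !rdy || vld && req
    = (!rdy || !sel) && !rdy || vld && req   [complement / identity]
    = !rdy || vld && req   [absorption]
These differ: at en=0, rdy=0, req=1, sel=0, vld=1, E1 = 0 but E2 = 1.

No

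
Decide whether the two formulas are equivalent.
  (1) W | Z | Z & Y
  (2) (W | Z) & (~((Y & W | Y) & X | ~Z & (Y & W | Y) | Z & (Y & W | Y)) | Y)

Yes

E1: W | Z | Z & Y
    = W | Z
E2: (W | Z) & (~((Y & W | Y) & X | ~Z & (Y & W | Y) | Z & (Y & W | Y)) | Y)
    = (W | Z) & (~((Y & W | Y) & X | Y & W | Y) | Y)
    = (W | Z) & (~(Y & W | Y) | Y)
    = (W | Z) & (~Y | Y)
    = W | Z
Both reduce to W | Z, so they are equivalent.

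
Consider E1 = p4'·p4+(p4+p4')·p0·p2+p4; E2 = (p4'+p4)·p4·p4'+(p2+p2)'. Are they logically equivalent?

E1: p4'·p4+(p4+p4')·p0·p2+p4
    = p4'·p4+p0·p2+p4   (complement / identity)
    = p0·p2+p4   (complement / identity)
E2: (p4'+p4)·p4·p4'+(p2+p2)'
    = p4·p4'+(p2+p2)'   (complement / identity)
    = p4·p4'+p2'   (idempotence)
    = p2'   (complement / identity)
These differ: at p0=0, p2=1, p4=1, E1 = 1 but E2 = 0.

No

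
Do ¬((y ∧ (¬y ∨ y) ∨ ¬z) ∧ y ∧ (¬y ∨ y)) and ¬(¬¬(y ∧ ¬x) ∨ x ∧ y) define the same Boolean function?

E1: ¬((y ∧ (¬y ∨ y) ∨ ¬z) ∧ y ∧ (¬y ∨ y))
    = ¬(y ∧ (¬y ∨ y))
    = ¬y
E2: ¬(¬¬(y ∧ ¬x) ∨ x ∧ y)
    = ¬(y ∧ ¬x ∨ x ∧ y)
    = ¬y
Both reduce to ¬y, so they are equivalent.

Yes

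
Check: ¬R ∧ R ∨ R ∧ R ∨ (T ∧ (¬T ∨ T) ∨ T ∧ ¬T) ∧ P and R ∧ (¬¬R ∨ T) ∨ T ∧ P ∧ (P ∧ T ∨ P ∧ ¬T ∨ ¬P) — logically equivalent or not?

E1: ¬R ∧ R ∨ R ∧ R ∨ (T ∧ (¬T ∨ T) ∨ T ∧ ¬T) ∧ P
    = R ∨ (T ∧ (¬T ∨ T) ∨ T ∧ ¬T) ∧ P   [distribution]
    = R ∨ (T ∨ T ∧ ¬T) ∧ P   [complement / identity]
    = R ∨ T ∧ P   [complement / identity]
E2: R ∧ (¬¬R ∨ T) ∨ T ∧ P ∧ (P ∧ T ∨ P ∧ ¬T ∨ ¬P)
    = R ∧ (¬¬R ∨ T) ∨ T ∧ P ∧ (P ∨ ¬P)   [distribution]
    = R ∧ (R ∨ T) ∨ T ∧ P ∧ (P ∨ ¬P)   [double negation]
    = R ∨ T ∧ P ∧ (P ∨ ¬P)   [absorption]
    = R ∨ T ∧ P   [complement / identity]
Both reduce to R ∨ T ∧ P, so they are equivalent.

Yes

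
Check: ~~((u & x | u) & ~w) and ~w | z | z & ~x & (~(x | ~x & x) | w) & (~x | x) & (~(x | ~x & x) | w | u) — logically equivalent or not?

E1: ~~((u & x | u) & ~w)
    = (u & x | u) & ~w   — double negation
    = u & ~w   — absorption
E2: ~w | z | z & ~x & (~(x | ~x & x) | w) & (~x | x) & (~(x | ~x & x) | w | u)
    = ~w | z | z & ~x & (~(x | ~x & x) | w) & (~(x | ~x & x) | w | u)   — complement / identity
    = ~w | z | z & ~x & (~(x | ~x & x) | w)   — absorption
    = ~w | z | z & ~x & (~x | w)   — complement / identity
    = ~w | z | z & ~x   — absorption
    = ~w | z   — absorption
These differ: at u=0, w=0, x=0, z=1, E1 = 0 but E2 = 1.

No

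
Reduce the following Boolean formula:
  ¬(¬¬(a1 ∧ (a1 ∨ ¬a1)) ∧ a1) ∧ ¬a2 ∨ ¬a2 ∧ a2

¬(¬¬(a1 ∧ (a1 ∨ ¬a1)) ∧ a1) ∧ ¬a2 ∨ ¬a2 ∧ a2
= ¬(¬¬(a1 ∧ (a1 ∨ ¬a1)) ∧ a1) ∧ ¬a2
= ¬(¬¬a1 ∧ a1) ∧ ¬a2
= ¬(a1 ∧ a1) ∧ ¬a2
= ¬a1 ∧ ¬a2

¬a1 ∧ ¬a2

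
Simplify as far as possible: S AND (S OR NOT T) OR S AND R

S

S AND (S OR NOT T) OR S AND R
= S OR S AND R
= S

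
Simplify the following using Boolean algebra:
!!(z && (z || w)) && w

z && w

!!(z && (z || w)) && w
= z && (z || w) && w   [double negation]
= z && w   [absorption]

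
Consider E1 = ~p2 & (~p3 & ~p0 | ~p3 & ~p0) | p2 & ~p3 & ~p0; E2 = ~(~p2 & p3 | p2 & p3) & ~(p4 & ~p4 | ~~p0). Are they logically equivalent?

E1: ~p2 & (~p3 & ~p0 | ~p3 & ~p0) | p2 & ~p3 & ~p0
    = ~p2 & ~p3 & ~p0 | p2 & ~p3 & ~p0   — idempotence
    = ~p3 & ~p0   — distribution
E2: ~(~p2 & p3 | p2 & p3) & ~(p4 & ~p4 | ~~p0)
    = ~p3 & ~(p4 & ~p4 | ~~p0)   — distribution
    = ~p3 & ~(p4 & ~p4 | p0)   — double negation
    = ~p3 & ~p0   — complement / identity
Both reduce to ~p3 & ~p0, so they are equivalent.

Yes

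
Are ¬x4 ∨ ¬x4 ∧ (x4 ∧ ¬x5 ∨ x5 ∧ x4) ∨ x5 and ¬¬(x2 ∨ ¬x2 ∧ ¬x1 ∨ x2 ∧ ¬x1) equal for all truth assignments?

No

E1: ¬x4 ∨ ¬x4 ∧ (x4 ∧ ¬x5 ∨ x5 ∧ x4) ∨ x5
    = ¬x4 ∨ ¬x4 ∧ x4 ∨ x5   [distribution]
    = ¬x4 ∨ x5   [complement / identity]
E2: ¬¬(x2 ∨ ¬x2 ∧ ¬x1 ∨ x2 ∧ ¬x1)
    = x2 ∨ ¬x2 ∧ ¬x1 ∨ x2 ∧ ¬x1   [double negation]
    = x2 ∨ ¬x1   [distribution]
These differ: at x1=1, x2=0, x4=0, x5=1, E1 = 1 but E2 = 0.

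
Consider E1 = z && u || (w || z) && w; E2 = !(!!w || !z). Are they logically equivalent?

E1: z && u || (w || z) && w
    = z && u || w
E2: !(!!w || !z)
    = !w && z
These differ: at u=1, w=1, z=1, E1 = 1 but E2 = 0.

No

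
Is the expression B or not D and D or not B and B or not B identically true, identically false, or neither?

identically true

B or not D and D or not B and B or not B
= B or not B and B or not B   (complement / identity)
= B or not B   (complement / identity)
= True   (complement)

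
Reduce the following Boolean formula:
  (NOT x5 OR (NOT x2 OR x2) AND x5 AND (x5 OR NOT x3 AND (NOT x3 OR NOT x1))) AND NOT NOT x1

x1

(NOT x5 OR (NOT x2 OR x2) AND x5 AND (x5 OR NOT x3 AND (NOT x3 OR NOT x1))) AND NOT NOT x1
= (NOT x5 OR x5 AND (x5 OR NOT x3 AND (NOT x3 OR NOT x1))) AND NOT NOT x1
= (NOT x5 OR x5 AND (x5 OR NOT x3)) AND NOT NOT x1
= (NOT x5 OR x5 AND (x5 OR NOT x3)) AND x1
= (NOT x5 OR x5) AND x1
= x1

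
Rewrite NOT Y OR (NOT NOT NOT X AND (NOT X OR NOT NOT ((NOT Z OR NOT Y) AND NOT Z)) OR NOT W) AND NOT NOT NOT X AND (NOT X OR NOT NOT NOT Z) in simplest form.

NOT Y OR NOT X

NOT Y OR (NOT NOT NOT X AND (NOT X OR NOT NOT ((NOT Z OR NOT Y) AND NOT Z)) OR NOT W) AND NOT NOT NOT X AND (NOT X OR NOT NOT NOT Z)
= NOT Y OR (NOT NOT NOT X AND (NOT X OR NOT NOT NOT Z) OR NOT W) AND NOT NOT NOT X AND (NOT X OR NOT NOT NOT Z)   — absorption
= NOT Y OR NOT NOT NOT X AND (NOT X OR NOT NOT NOT Z)   — absorption
= NOT Y OR NOT X AND (NOT X OR NOT NOT NOT Z)   — double negation
= NOT Y OR NOT X AND (NOT X OR NOT Z)   — double negation
= NOT Y OR NOT X   — absorption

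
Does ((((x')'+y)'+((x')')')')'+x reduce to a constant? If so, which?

yes, True

((((x')'+y)'+((x')')')')'+x
= (((x+y)'+((x')')')')'+x   — double negation
= ((x+y)·(x')')'+x   — De Morgan
= ((x+y)·x)'+x   — double negation
= x'+x   — absorption
= 1   — complement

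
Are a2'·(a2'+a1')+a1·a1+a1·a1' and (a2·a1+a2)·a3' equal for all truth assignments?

E1: a2'·(a2'+a1')+a1·a1+a1·a1'
    = a2'+a1·a1+a1·a1'   (absorption)
    = a2'+a1   (distribution)
E2: (a2·a1+a2)·a3'
    = a2·a3'   (absorption)
These differ: at a1=1, a2=0, a3=1, E1 = 1 but E2 = 0.

No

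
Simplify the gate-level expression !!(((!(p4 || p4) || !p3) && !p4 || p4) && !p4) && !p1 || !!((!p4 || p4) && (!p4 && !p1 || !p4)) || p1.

!!(((!(p4 || p4) || !p3) && !p4 || p4) && !p4) && !p1 || !!((!p4 || p4) && (!p4 && !p1 || !p4)) || p1
= !!(((!p4 || !p3) && !p4 || p4) && !p4) && !p1 || !!((!p4 || p4) && (!p4 && !p1 || !p4)) || p1   (idempotence)
= !!(((!p4 || !p3) && !p4 || p4) && !p4) && !p1 || !!((!p4 || p4) && !p4) || p1   (absorption)
= !!((!p4 || p4) && !p4) && !p1 || !!((!p4 || p4) && !p4) || p1   (absorption)
= !!((!p4 || p4) && !p4) || p1   (absorption)
= (!p4 || p4) && !p4 || p1   (double negation)
= !p4 || p1   (complement / identity)

!p4 || p1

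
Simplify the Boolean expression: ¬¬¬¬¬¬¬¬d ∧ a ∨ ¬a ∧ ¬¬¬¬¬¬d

d

¬¬¬¬¬¬¬¬d ∧ a ∨ ¬a ∧ ¬¬¬¬¬¬d
= ¬¬¬¬¬¬d ∧ a ∨ ¬a ∧ ¬¬¬¬¬¬d   [double negation]
= ¬¬¬¬¬¬d   [distribution]
= ¬¬¬¬d   [double negation]
= ¬¬d   [double negation]
= d   [double negation]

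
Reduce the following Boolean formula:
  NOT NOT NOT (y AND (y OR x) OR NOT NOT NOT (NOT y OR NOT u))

NOT NOT NOT (y AND (y OR x) OR NOT NOT NOT (NOT y OR NOT u))
= NOT NOT NOT (y AND (y OR x) OR NOT NOT (y AND u))   [De Morgan]
= NOT NOT NOT (y OR NOT NOT (y AND u))   [absorption]
= NOT NOT NOT (y OR y AND u)   [double negation]
= NOT (y OR y AND u)   [double negation]
= NOT y   [absorption]

NOT y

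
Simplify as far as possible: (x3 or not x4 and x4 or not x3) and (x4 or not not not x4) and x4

x4

(x3 or not x4 and x4 or not x3) and (x4 or not not not x4) and x4
= (x3 or not x3) and (x4 or not not not x4) and x4   (complement / identity)
= (x3 or not x3) and (x4 or not x4) and x4   (double negation)
= (x4 or not x4) and x4   (complement / identity)
= x4   (complement / identity)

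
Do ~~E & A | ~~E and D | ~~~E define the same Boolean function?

No

E1: ~~E & A | ~~E
    = ~~E   (absorption)
    = E   (double negation)
E2: D | ~~~E
    = D | ~E   (double negation)
These differ: at A=0, D=0, E=0, E1 = 0 but E2 = 1.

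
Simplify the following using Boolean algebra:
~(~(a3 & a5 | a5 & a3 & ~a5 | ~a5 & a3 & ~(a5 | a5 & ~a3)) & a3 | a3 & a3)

~a3

~(~(a3 & a5 | a5 & a3 & ~a5 | ~a5 & a3 & ~(a5 | a5 & ~a3)) & a3 | a3 & a3)
= ~(~(a3 & a5 | a5 & a3 & ~a5 | ~a5 & a3 & ~a5) & a3 | a3 & a3)   — absorption
= ~(~(a3 & a5 | a3 & ~a5) & a3 | a3 & a3)   — distribution
= ~(~a3 & a3 | a3 & a3)   — distribution
= ~a3   — distribution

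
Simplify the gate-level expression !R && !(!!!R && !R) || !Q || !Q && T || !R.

!Q || !R

!R && !(!!!R && !R) || !Q || !Q && T || !R
= !R && !(!R && !R) || !Q || !Q && T || !R   — double negation
= !R && !!R || !Q || !Q && T || !R   — idempotence
= !R && R || !Q || !Q && T || !R   — double negation
= !Q || !Q && T || !R   — complement / identity
= !Q || !R   — absorption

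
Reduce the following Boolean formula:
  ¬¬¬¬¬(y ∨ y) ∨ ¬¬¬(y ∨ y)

¬¬¬¬¬(y ∨ y) ∨ ¬¬¬(y ∨ y)
= ¬¬¬(y ∨ y) ∨ ¬¬¬(y ∨ y)   [double negation]
= ¬¬¬(y ∨ y)   [idempotence]
= ¬¬¬y   [idempotence]
= ¬y   [double negation]

¬y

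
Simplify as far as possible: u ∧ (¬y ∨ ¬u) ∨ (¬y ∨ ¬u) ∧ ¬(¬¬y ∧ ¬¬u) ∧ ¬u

¬y ∨ ¬u

u ∧ (¬y ∨ ¬u) ∨ (¬y ∨ ¬u) ∧ ¬(¬¬y ∧ ¬¬u) ∧ ¬u
= u ∧ (¬y ∨ ¬u) ∨ (¬y ∨ ¬u) ∧ (¬y ∨ ¬u) ∧ ¬u   [De Morgan]
= u ∧ (¬y ∨ ¬u) ∨ (¬y ∨ ¬u) ∧ ¬u   [idempotence]
= ¬y ∨ ¬u   [distribution]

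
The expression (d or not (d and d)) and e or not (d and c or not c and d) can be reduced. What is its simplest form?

e or not d

(d or not (d and d)) and e or not (d and c or not c and d)
= (d or not d) and e or not (d and c or not c and d)   (idempotence)
= (d or not d) and e or not d   (distribution)
= e or not d   (complement / identity)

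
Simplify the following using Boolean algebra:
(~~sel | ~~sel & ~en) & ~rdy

sel & ~rdy

(~~sel | ~~sel & ~en) & ~rdy
= (sel | ~~sel & ~en) & ~rdy   [double negation]
= (sel | sel & ~en) & ~rdy   [double negation]
= sel & ~rdy   [absorption]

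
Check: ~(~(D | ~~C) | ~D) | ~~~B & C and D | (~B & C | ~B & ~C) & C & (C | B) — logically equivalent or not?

Yes

E1: ~(~(D | ~~C) | ~D) | ~~~B & C
    = ~(~(D | C) | ~D) | ~~~B & C
    = (D | C) & D | ~~~B & C
    = D | ~~~B & C
    = D | ~B & C
E2: D | (~B & C | ~B & ~C) & C & (C | B)
    = D | ~B & C & (C | B)
    = D | ~B & C
Both reduce to D | ~B & C, so they are equivalent.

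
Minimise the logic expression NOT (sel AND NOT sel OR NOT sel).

NOT (sel AND NOT sel OR NOT sel)
= NOT NOT sel
= sel

sel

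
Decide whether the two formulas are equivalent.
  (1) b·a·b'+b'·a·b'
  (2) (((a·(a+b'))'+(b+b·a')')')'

No

E1: b·a·b'+b'·a·b'
    = (b+b')·a·b'   [distribution]
    = a·b'   [complement / identity]
E2: (((a·(a+b'))'+(b+b·a')')')'
    = (((a·(a+b'))'+b')')'   [absorption]
    = (a·(a+b'))'+b'   [double negation]
    = a'+b'   [absorption]
These differ: at a=0, b=0, E1 = 0 but E2 = 1.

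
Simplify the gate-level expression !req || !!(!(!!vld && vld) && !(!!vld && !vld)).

!req || !!(!(!!vld && vld) && !(!!vld && !vld))
= !req || !(!!vld && vld || !!vld && !vld)   [De Morgan]
= !req || !!!vld   [distribution]
= !req || !vld   [double negation]

!req || !vld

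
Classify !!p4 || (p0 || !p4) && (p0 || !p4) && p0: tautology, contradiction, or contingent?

!!p4 || (p0 || !p4) && (p0 || !p4) && p0
= !!p4 || (p0 || !p4) && p0
= !!p4 || p0
= p4 || p0
This depends on p0, p4, so it is not a constant.

contingent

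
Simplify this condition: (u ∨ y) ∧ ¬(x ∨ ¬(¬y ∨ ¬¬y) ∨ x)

(u ∨ y) ∧ ¬x

(u ∨ y) ∧ ¬(x ∨ ¬(¬y ∨ ¬¬y) ∨ x)
= (u ∨ y) ∧ ¬(x ∨ y ∧ ¬y ∨ x)   (De Morgan)
= (u ∨ y) ∧ ¬(x ∨ x)   (complement / identity)
= (u ∨ y) ∧ ¬x   (idempotence)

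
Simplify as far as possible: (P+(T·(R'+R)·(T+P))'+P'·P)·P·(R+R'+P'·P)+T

P+T

(P+(T·(R'+R)·(T+P))'+P'·P)·P·(R+R'+P'·P)+T
= (P+(T·(R'+R)·(T+P))')·P·(R+R'+P'·P)+T   [complement / identity]
= (P+(T·(T+P))')·P·(R+R'+P'·P)+T   [complement / identity]
= (P+T')·P·(R+R'+P'·P)+T   [absorption]
= (P+T')·P·(R+R')+T   [complement / identity]
= (P+T')·P+T   [complement / identity]
= P+T   [absorption]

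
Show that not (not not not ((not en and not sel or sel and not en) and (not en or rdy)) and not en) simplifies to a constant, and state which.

not (not not not ((not en and not sel or sel and not en) and (not en or rdy)) and not en)
= not (not not not (not en and (not en or rdy)) and not en)   (distribution)
= not (not (not en and (not en or rdy)) and not en)   (double negation)
= not (not not en and not en)   (absorption)
= not en or en   (De Morgan)
= True   (complement)

True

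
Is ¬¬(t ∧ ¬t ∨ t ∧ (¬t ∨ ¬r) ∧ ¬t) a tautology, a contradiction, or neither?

¬¬(t ∧ ¬t ∨ t ∧ (¬t ∨ ¬r) ∧ ¬t)
= ¬¬(t ∧ ¬t ∨ t ∧ ¬t)   (absorption)
= ¬¬(t ∧ ¬t)   (idempotence)
= t ∧ ¬t   (double negation)
= False   (complement)

contradiction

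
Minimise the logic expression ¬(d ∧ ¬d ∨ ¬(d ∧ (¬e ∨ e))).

d

¬(d ∧ ¬d ∨ ¬(d ∧ (¬e ∨ e)))
= ¬(d ∧ ¬d ∨ ¬d)   (complement / identity)
= ¬¬d   (complement / identity)
= d   (double negation)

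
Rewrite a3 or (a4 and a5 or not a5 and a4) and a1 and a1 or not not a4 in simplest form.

a3 or (a4 and a5 or not a5 and a4) and a1 and a1 or not not a4
= a3 or a4 and a1 and a1 or not not a4
= a3 or a4 and a1 or not not a4
= a3 or a4 and a1 or a4
= a3 or a4

a3 or a4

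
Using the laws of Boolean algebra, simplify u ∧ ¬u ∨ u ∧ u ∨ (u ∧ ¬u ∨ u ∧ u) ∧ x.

u

u ∧ ¬u ∨ u ∧ u ∨ (u ∧ ¬u ∨ u ∧ u) ∧ x
= u ∧ ¬u ∨ u ∧ u   (absorption)
= u   (distribution)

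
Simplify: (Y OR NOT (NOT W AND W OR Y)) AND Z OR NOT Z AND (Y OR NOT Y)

(Y OR NOT (NOT W AND W OR Y)) AND Z OR NOT Z AND (Y OR NOT Y)
= (Y OR NOT Y) AND Z OR NOT Z AND (Y OR NOT Y)   — complement / identity
= Y OR NOT Y   — distribution
= TRUE   — complement

TRUE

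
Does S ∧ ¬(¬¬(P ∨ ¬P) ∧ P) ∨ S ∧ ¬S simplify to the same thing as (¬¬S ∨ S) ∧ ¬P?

Yes

E1: S ∧ ¬(¬¬(P ∨ ¬P) ∧ P) ∨ S ∧ ¬S
    = S ∧ ¬(¬¬(P ∨ ¬P) ∧ P)   — complement / identity
    = S ∧ ¬((P ∨ ¬P) ∧ P)   — double negation
    = S ∧ ¬P   — complement / identity
E2: (¬¬S ∨ S) ∧ ¬P
    = (S ∨ S) ∧ ¬P   — double negation
    = S ∧ ¬P   — idempotence
Both reduce to S ∧ ¬P, so they are equivalent.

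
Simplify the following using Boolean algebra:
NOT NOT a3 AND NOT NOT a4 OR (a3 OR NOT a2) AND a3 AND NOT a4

a3

NOT NOT a3 AND NOT NOT a4 OR (a3 OR NOT a2) AND a3 AND NOT a4
= a3 AND NOT NOT a4 OR (a3 OR NOT a2) AND a3 AND NOT a4   (double negation)
= a3 AND NOT NOT a4 OR a3 AND NOT a4   (absorption)
= a3 AND a4 OR a3 AND NOT a4   (double negation)
= a3   (distribution)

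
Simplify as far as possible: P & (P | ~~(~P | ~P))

P & (P | ~~(~P | ~P))
= P & (P | ~~~P)
= P & (P | ~P)
= P

P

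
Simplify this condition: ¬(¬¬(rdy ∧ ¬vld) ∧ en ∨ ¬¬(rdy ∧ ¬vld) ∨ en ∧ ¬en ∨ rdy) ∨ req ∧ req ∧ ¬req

¬rdy

¬(¬¬(rdy ∧ ¬vld) ∧ en ∨ ¬¬(rdy ∧ ¬vld) ∨ en ∧ ¬en ∨ rdy) ∨ req ∧ req ∧ ¬req
= ¬(¬¬(rdy ∧ ¬vld) ∧ en ∨ ¬¬(rdy ∧ ¬vld) ∨ en ∧ ¬en ∨ rdy) ∨ req ∧ ¬req   — idempotence
= ¬(¬¬(rdy ∧ ¬vld) ∧ en ∨ ¬¬(rdy ∧ ¬vld) ∨ rdy) ∨ req ∧ ¬req   — complement / identity
= ¬(¬¬(rdy ∧ ¬vld) ∨ rdy) ∨ req ∧ ¬req   — absorption
= ¬(rdy ∧ ¬vld ∨ rdy) ∨ req ∧ ¬req   — double negation
= ¬(rdy ∧ ¬vld ∨ rdy)   — complement / identity
= ¬rdy   — absorption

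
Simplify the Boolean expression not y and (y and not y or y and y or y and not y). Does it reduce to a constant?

not y and (y and not y or y and y or y and not y)
= not y and (y and not y or y)
= not y and y
= False

False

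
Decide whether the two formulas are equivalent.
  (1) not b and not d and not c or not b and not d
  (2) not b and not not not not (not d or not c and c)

E1: not b and not d and not c or not b and not d
    = not b and not d
E2: not b and not not not not (not d or not c and c)
    = not b and not not (not d or not c and c)
    = not b and not not not d
    = not b and not d
Both reduce to not b and not d, so they are equivalent.

Yes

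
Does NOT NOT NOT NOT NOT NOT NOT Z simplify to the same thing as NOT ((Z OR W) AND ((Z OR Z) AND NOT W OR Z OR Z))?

E1: NOT NOT NOT NOT NOT NOT NOT Z
    = NOT NOT NOT NOT NOT Z
    = NOT NOT NOT Z
    = NOT Z
E2: NOT ((Z OR W) AND ((Z OR Z) AND NOT W OR Z OR Z))
    = NOT ((Z OR W) AND (Z OR Z))
    = NOT ((Z OR W) AND Z)
    = NOT Z
Both reduce to NOT Z, so they are equivalent.

Yes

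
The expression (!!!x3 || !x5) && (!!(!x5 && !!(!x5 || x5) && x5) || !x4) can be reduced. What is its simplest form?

(!!!x3 || !x5) && (!!(!x5 && !!(!x5 || x5) && x5) || !x4)
= (!!!x3 || !x5) && (!!(!x5 && (!x5 || x5) && x5) || !x4)   [double negation]
= (!x3 || !x5) && (!!(!x5 && (!x5 || x5) && x5) || !x4)   [double negation]
= (!x3 || !x5) && (!!(!x5 && x5) || !x4)   [complement / identity]
= (!x3 || !x5) && (!x5 && x5 || !x4)   [double negation]
= (!x3 || !x5) && !x4   [complement / identity]

(!x3 || !x5) && !x4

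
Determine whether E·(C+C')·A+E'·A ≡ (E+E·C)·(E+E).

No

E1: E·(C+C')·A+E'·A
    = E·A+E'·A   (complement / identity)
    = A   (distribution)
E2: (E+E·C)·(E+E)
    = (E+E·C)·E   (idempotence)
    = E·E   (absorption)
    = E   (idempotence)
These differ: at A=1, C=1, E=0, E1 = 1 but E2 = 0.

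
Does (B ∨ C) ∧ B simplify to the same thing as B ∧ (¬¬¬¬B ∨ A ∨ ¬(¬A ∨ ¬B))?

E1: (B ∨ C) ∧ B
    = B
E2: B ∧ (¬¬¬¬B ∨ A ∨ ¬(¬A ∨ ¬B))
    = B ∧ (¬¬¬¬B ∨ A ∨ A ∧ B)
    = B ∧ (¬¬B ∨ A ∨ A ∧ B)
    = B ∧ (B ∨ A ∨ A ∧ B)
    = B ∧ (B ∨ A)
    = B
Both reduce to B, so they are equivalent.

Yes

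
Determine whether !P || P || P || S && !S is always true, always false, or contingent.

always true

!P || P || P || S && !S
= !P || P || P   — complement / identity
= !P || P   — idempotence
= true   — complement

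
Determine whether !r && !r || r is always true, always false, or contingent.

!r && !r || r
= !r || r   [idempotence]
= true   [complement]

always true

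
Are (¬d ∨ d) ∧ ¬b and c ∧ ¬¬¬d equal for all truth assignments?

E1: (¬d ∨ d) ∧ ¬b
    = ¬b   [complement / identity]
E2: c ∧ ¬¬¬d
    = c ∧ ¬d   [double negation]
These differ: at b=0, c=0, d=0, E1 = 1 but E2 = 0.

No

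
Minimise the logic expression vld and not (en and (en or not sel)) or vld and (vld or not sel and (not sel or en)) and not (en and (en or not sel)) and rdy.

vld and not (en and (en or not sel)) or vld and (vld or not sel and (not sel or en)) and not (en and (en or not sel)) and rdy
= vld and not (en and (en or not sel)) or vld and (vld or not sel) and not (en and (en or not sel)) and rdy   (absorption)
= vld and not (en and (en or not sel)) or vld and not (en and (en or not sel)) and rdy   (absorption)
= vld and not (en and (en or not sel))   (absorption)
= vld and not en   (absorption)

vld and not en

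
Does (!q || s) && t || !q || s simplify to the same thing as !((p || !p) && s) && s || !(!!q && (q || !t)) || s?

Yes

E1: (!q || s) && t || !q || s
    = !q || s   — absorption
E2: !((p || !p) && s) && s || !(!!q && (q || !t)) || s
    = !((p || !p) && s) && s || !(q && (q || !t)) || s   — double negation
    = !s && s || !(q && (q || !t)) || s   — complement / identity
    = !(q && (q || !t)) || s   — complement / identity
    = !q || s   — absorption
Both reduce to !q || s, so they are equivalent.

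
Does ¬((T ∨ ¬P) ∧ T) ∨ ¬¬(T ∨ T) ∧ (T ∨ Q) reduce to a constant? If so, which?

¬((T ∨ ¬P) ∧ T) ∨ ¬¬(T ∨ T) ∧ (T ∨ Q)
= ¬((T ∨ ¬P) ∧ T) ∨ ¬¬T ∧ (T ∨ Q)   — idempotence
= ¬((T ∨ ¬P) ∧ T) ∨ T ∧ (T ∨ Q)   — double negation
= ¬((T ∨ ¬P) ∧ T) ∨ T   — absorption
= ¬T ∨ T   — absorption
= True   — complement

yes, True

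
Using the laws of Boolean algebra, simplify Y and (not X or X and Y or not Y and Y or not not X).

Y and (not X or X and Y or not Y and Y or not not X)
= Y and (not X or X and Y or not not X)   — complement / identity
= Y and (not X or X and Y or X)   — double negation
= Y and (not X or X)   — absorption
= Y   — complement / identity

Y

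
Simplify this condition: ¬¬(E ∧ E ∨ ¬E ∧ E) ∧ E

¬¬(E ∧ E ∨ ¬E ∧ E) ∧ E
= (E ∧ E ∨ ¬E ∧ E) ∧ E   — double negation
= E ∧ E   — distribution
= E   — idempotence

E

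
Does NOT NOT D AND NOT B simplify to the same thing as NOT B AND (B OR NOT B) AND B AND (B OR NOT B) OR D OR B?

No

E1: NOT NOT D AND NOT B
    = D AND NOT B
E2: NOT B AND (B OR NOT B) AND B AND (B OR NOT B) OR D OR B
    = NOT B AND B AND (B OR NOT B) OR D OR B
    = NOT B AND B OR D OR B
    = D OR B
These differ: at B=1, D=0, E1 = 0 but E2 = 1.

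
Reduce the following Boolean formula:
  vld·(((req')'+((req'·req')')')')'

vld·(((req')'+((req'·req')')')')'
= vld·(req'·(req'·req')')'   (De Morgan)
= vld·(req'·(req')')'   (idempotence)
= vld·(req+req')   (De Morgan)
= vld   (complement / identity)

vld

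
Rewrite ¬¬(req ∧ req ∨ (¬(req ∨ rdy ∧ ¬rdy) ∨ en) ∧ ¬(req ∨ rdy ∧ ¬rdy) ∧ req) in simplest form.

req

¬¬(req ∧ req ∨ (¬(req ∨ rdy ∧ ¬rdy) ∨ en) ∧ ¬(req ∨ rdy ∧ ¬rdy) ∧ req)
= ¬¬(req ∧ req ∨ ¬(req ∨ rdy ∧ ¬rdy) ∧ req)
= ¬¬(req ∧ req ∨ ¬req ∧ req)
= req ∧ req ∨ ¬req ∧ req
= req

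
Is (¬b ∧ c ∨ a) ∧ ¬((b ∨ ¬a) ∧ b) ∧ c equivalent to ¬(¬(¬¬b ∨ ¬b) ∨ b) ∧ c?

Yes

E1: (¬b ∧ c ∨ a) ∧ ¬((b ∨ ¬a) ∧ b) ∧ c
    = (¬b ∧ c ∨ a) ∧ ¬b ∧ c   — absorption
    = ¬b ∧ c   — absorption
E2: ¬(¬(¬¬b ∨ ¬b) ∨ b) ∧ c
    = ¬(¬b ∧ b ∨ b) ∧ c   — De Morgan
    = ¬b ∧ c   — complement / identity
Both reduce to ¬b ∧ c, so they are equivalent.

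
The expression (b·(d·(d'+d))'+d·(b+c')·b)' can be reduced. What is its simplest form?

b'

(b·(d·(d'+d))'+d·(b+c')·b)'
= (b·(d·(d'+d))'+d·b)'   (absorption)
= (b·d'+d·b)'   (complement / identity)
= b'   (distribution)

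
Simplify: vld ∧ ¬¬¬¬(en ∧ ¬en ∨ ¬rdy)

vld ∧ ¬rdy

vld ∧ ¬¬¬¬(en ∧ ¬en ∨ ¬rdy)
= vld ∧ ¬¬¬¬¬rdy   (complement / identity)
= vld ∧ ¬¬¬rdy   (double negation)
= vld ∧ ¬rdy   (double negation)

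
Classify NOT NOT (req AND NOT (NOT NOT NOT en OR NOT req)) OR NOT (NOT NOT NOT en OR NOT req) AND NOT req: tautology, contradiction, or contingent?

contingent

NOT NOT (req AND NOT (NOT NOT NOT en OR NOT req)) OR NOT (NOT NOT NOT en OR NOT req) AND NOT req
= req AND NOT (NOT NOT NOT en OR NOT req) OR NOT (NOT NOT NOT en OR NOT req) AND NOT req
= NOT (NOT NOT NOT en OR NOT req)
= NOT (NOT en OR NOT req)
= en AND req
This depends on en, req, so it is not a constant.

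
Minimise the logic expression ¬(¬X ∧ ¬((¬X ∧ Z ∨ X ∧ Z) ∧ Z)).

X ∨ Z

¬(¬X ∧ ¬((¬X ∧ Z ∨ X ∧ Z) ∧ Z))
= ¬(¬X ∧ ¬(Z ∧ Z))   [distribution]
= X ∨ Z ∧ Z   [De Morgan]
= X ∨ Z   [idempotence]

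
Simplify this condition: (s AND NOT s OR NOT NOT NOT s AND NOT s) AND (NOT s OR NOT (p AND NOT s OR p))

(s AND NOT s OR NOT NOT NOT s AND NOT s) AND (NOT s OR NOT (p AND NOT s OR p))
= (s AND NOT s OR NOT NOT NOT s AND NOT s) AND (NOT s OR NOT p)   — absorption
= (s AND NOT s OR NOT s AND NOT s) AND (NOT s OR NOT p)   — double negation
= NOT s AND (NOT s OR NOT p)   — distribution
= NOT s   — absorption

NOT s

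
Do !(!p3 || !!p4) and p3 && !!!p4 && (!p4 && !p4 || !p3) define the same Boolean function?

E1: !(!p3 || !!p4)
    = p3 && !p4   — De Morgan
E2: p3 && !!!p4 && (!p4 && !p4 || !p3)
    = p3 && !p4 && (!p4 && !p4 || !p3)   — double negation
    = p3 && !p4 && (!p4 || !p3)   — idempotence
    = p3 && !p4   — absorption
Both reduce to p3 && !p4, so they are equivalent.

Yes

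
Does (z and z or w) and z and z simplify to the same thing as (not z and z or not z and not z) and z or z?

E1: (z and z or w) and z and z
    = z and z   — absorption
    = z   — idempotence
E2: (not z and z or not z and not z) and z or z
    = not z and z or z   — distribution
    = z   — complement / identity
Both reduce to z, so they are equivalent.

Yes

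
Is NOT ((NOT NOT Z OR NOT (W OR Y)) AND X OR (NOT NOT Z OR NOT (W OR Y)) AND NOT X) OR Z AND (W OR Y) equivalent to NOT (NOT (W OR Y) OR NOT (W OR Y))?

E1: NOT ((NOT NOT Z OR NOT (W OR Y)) AND X OR (NOT NOT Z OR NOT (W OR Y)) AND NOT X) OR Z AND (W OR Y)
    = NOT (NOT NOT Z OR NOT (W OR Y)) OR Z AND (W OR Y)   — distribution
    = NOT Z AND (W OR Y) OR Z AND (W OR Y)   — De Morgan
    = W OR Y   — distribution
E2: NOT (NOT (W OR Y) OR NOT (W OR Y))
    = (W OR Y) AND (W OR Y)   — De Morgan
    = W OR Y   — idempotence
Both reduce to W OR Y, so they are equivalent.

Yes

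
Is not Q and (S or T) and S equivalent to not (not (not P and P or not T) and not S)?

No

E1: not Q and (S or T) and S
    = not Q and S
E2: not (not (not P and P or not T) and not S)
    = not (not not T and not S)
    = not T or S
These differ: at P=0, Q=1, S=0, T=0, E1 = 0 but E2 = 1.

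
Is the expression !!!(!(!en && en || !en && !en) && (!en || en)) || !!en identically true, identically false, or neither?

identically true

!!!(!(!en && en || !en && !en) && (!en || en)) || !!en
= !!!!(!en && en || !en && !en) || !!en   [complement / identity]
= !!!!!en || !!en   [distribution]
= !!!en || !!en   [double negation]
= !en || !!en   [double negation]
= !en || en   [double negation]
= true   [complement]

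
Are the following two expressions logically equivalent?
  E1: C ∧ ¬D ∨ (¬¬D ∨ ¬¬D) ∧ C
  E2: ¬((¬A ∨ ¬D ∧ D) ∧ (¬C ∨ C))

No

E1: C ∧ ¬D ∨ (¬¬D ∨ ¬¬D) ∧ C
    = C ∧ ¬D ∨ ¬¬D ∧ C
    = C ∧ ¬D ∨ D ∧ C
    = C
E2: ¬((¬A ∨ ¬D ∧ D) ∧ (¬C ∨ C))
    = ¬(¬A ∧ (¬C ∨ C))
    = ¬¬A
    = A
These differ: at A=1, C=0, D=0, E1 = 0 but E2 = 1.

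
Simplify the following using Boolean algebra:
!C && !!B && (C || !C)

!C && !!B && (C || !C)
= !C && !!B   [complement / identity]
= !C && B   [double negation]

!C && B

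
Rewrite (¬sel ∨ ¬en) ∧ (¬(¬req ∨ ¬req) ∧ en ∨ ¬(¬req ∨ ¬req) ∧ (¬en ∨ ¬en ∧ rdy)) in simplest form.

(¬sel ∨ ¬en) ∧ (¬(¬req ∨ ¬req) ∧ en ∨ ¬(¬req ∨ ¬req) ∧ (¬en ∨ ¬en ∧ rdy))
= (¬sel ∨ ¬en) ∧ (¬(¬req ∨ ¬req) ∧ en ∨ ¬(¬req ∨ ¬req) ∧ ¬en)   (absorption)
= (¬sel ∨ ¬en) ∧ ¬(¬req ∨ ¬req)   (distribution)
= (¬sel ∨ ¬en) ∧ ¬¬req   (idempotence)
= (¬sel ∨ ¬en) ∧ req   (double negation)

(¬sel ∨ ¬en) ∧ req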